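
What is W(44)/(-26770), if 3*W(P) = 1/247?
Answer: -1/19836570 ≈ -5.0412e-8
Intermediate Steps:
W(P) = 1/741 (W(P) = (⅓)/247 = (⅓)*(1/247) = 1/741)
W(44)/(-26770) = (1/741)/(-26770) = (1/741)*(-1/26770) = -1/19836570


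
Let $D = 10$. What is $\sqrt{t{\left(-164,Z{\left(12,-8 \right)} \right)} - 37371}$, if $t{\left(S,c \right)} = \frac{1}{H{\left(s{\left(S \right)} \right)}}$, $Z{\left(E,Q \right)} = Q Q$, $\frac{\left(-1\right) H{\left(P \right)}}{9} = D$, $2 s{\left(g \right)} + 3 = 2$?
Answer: $\frac{i \sqrt{33633910}}{30} \approx 193.32 i$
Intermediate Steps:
$s{\left(g \right)} = - \frac{1}{2}$ ($s{\left(g \right)} = - \frac{3}{2} + \frac{1}{2} \cdot 2 = - \frac{3}{2} + 1 = - \frac{1}{2}$)
$H{\left(P \right)} = -90$ ($H{\left(P \right)} = \left(-9\right) 10 = -90$)
$Z{\left(E,Q \right)} = Q^{2}$
$t{\left(S,c \right)} = - \frac{1}{90}$ ($t{\left(S,c \right)} = \frac{1}{-90} = - \frac{1}{90}$)
$\sqrt{t{\left(-164,Z{\left(12,-8 \right)} \right)} - 37371} = \sqrt{- \frac{1}{90} - 37371} = \sqrt{- \frac{3363391}{90}} = \frac{i \sqrt{33633910}}{30}$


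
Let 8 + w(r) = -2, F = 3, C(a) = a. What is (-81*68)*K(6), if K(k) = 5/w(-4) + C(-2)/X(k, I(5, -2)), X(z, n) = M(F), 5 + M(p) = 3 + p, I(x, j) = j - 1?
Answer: 13770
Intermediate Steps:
w(r) = -10 (w(r) = -8 - 2 = -10)
I(x, j) = -1 + j
M(p) = -2 + p (M(p) = -5 + (3 + p) = -2 + p)
X(z, n) = 1 (X(z, n) = -2 + 3 = 1)
K(k) = -5/2 (K(k) = 5/(-10) - 2/1 = 5*(-⅒) - 2*1 = -½ - 2 = -5/2)
(-81*68)*K(6) = -81*68*(-5/2) = -5508*(-5/2) = 13770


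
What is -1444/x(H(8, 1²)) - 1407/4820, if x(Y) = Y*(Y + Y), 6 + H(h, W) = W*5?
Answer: -3481447/4820 ≈ -722.29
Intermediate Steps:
H(h, W) = -6 + 5*W (H(h, W) = -6 + W*5 = -6 + 5*W)
x(Y) = 2*Y² (x(Y) = Y*(2*Y) = 2*Y²)
-1444/x(H(8, 1²)) - 1407/4820 = -1444*1/(2*(-6 + 5*1²)²) - 1407/4820 = -1444*1/(2*(-6 + 5*1)²) - 1407*1/4820 = -1444*1/(2*(-6 + 5)²) - 1407/4820 = -1444/(2*(-1)²) - 1407/4820 = -1444/(2*1) - 1407/4820 = -1444/2 - 1407/4820 = -1444*½ - 1407/4820 = -722 - 1407/4820 = -3481447/4820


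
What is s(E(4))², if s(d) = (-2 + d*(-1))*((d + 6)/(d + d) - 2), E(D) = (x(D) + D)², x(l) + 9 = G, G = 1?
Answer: 35721/64 ≈ 558.14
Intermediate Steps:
x(l) = -8 (x(l) = -9 + 1 = -8)
E(D) = (-8 + D)²
s(d) = (-2 - d)*(-2 + (6 + d)/(2*d)) (s(d) = (-2 - d)*((6 + d)/((2*d)) - 2) = (-2 - d)*((6 + d)*(1/(2*d)) - 2) = (-2 - d)*((6 + d)/(2*d) - 2) = (-2 - d)*(-2 + (6 + d)/(2*d)))
s(E(4))² = (-6/(-8 + 4)² + 3*(-8 + 4)²/2)² = (-6/((-4)²) + (3/2)*(-4)²)² = (-6/16 + (3/2)*16)² = (-6*1/16 + 24)² = (-3/8 + 24)² = (189/8)² = 35721/64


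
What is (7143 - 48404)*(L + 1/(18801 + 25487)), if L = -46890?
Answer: 85685246466259/44288 ≈ 1.9347e+9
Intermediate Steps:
(7143 - 48404)*(L + 1/(18801 + 25487)) = (7143 - 48404)*(-46890 + 1/(18801 + 25487)) = -41261*(-46890 + 1/44288) = -41261*(-2076664319/44288) = 85685246466259/44288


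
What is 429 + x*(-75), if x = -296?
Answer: 22629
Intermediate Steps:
429 + x*(-75) = 429 - 296*(-75) = 429 + 22200 = 22629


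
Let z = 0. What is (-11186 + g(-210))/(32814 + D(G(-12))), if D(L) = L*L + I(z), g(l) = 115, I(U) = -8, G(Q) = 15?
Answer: -11071/33031 ≈ -0.33517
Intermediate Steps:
D(L) = -8 + L² (D(L) = L*L - 8 = L² - 8 = -8 + L²)
(-11186 + g(-210))/(32814 + D(G(-12))) = (-11186 + 115)/(32814 + (-8 + 15²)) = -11071/(32814 + (-8 + 225)) = -11071/(32814 + 217) = -11071/33031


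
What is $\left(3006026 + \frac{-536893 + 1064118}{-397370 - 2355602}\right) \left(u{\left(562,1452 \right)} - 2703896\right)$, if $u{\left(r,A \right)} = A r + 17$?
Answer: $- \frac{15622953269096839185}{2752972} \approx -5.6749 \cdot 10^{12}$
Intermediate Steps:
$u{\left(r,A \right)} = 17 + A r$
$\left(3006026 + \frac{-536893 + 1064118}{-397370 - 2355602}\right) \left(u{\left(562,1452 \right)} - 2703896\right) = \left(3006026 + \frac{-536893 + 1064118}{-397370 - 2355602}\right) \left(\left(17 + 1452 \cdot 562\right) - 2703896\right) = \left(3006026 + \frac{527225}{-2752972}\right) \left(\left(17 + 816024\right) - 2703896\right) = \left(3006026 + 527225 \left(- \frac{1}{2752972}\right)\right) \left(816041 - 2703896\right) = \left(3006026 - \frac{527225}{2752972}\right) \left(-1887855\right) = \frac{8275504882047}{2752972} \left(-1887855\right) = - \frac{15622953269096839185}{2752972}$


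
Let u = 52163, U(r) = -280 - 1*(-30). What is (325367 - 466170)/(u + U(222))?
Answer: -140803/51913 ≈ -2.7123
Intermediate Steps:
U(r) = -250 (U(r) = -280 + 30 = -250)
(325367 - 466170)/(u + U(222)) = (325367 - 466170)/(52163 - 250) = -140803/51913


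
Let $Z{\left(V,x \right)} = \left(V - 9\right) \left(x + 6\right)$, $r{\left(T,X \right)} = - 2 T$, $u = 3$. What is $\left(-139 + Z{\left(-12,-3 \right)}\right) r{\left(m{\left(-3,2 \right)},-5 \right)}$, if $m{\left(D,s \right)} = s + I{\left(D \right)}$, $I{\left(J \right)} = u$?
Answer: $2020$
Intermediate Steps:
$I{\left(J \right)} = 3$
$m{\left(D,s \right)} = 3 + s$ ($m{\left(D,s \right)} = s + 3 = 3 + s$)
$Z{\left(V,x \right)} = \left(-9 + V\right) \left(6 + x\right)$
$\left(-139 + Z{\left(-12,-3 \right)}\right) r{\left(m{\left(-3,2 \right)},-5 \right)} = \left(-139 - 63\right) \left(- 2 \left(3 + 2\right)\right) = \left(-139 + \left(-54 + 27 - 72 + 36\right)\right) \left(\left(-2\right) 5\right) = \left(-139 - 63\right) \left(-10\right) = \left(-202\right) \left(-10\right) = 2020$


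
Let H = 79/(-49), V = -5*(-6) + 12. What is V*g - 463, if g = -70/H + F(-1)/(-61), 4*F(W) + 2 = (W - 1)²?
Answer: 6554804/4819 ≈ 1360.2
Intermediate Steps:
F(W) = -½ + (-1 + W)²/4 (F(W) = -½ + (W - 1)²/4 = -½ + (-1 + W)²/4)
V = 42 (V = 30 + 12 = 42)
H = -79/49 (H = 79*(-1/49) = -79/49 ≈ -1.6122)
g = 418381/9638 (g = -70/(-79/49) + (-½ + (-1 - 1)²/4)/(-61) = -70*(-49/79) + (-½ + (¼)*(-2)²)*(-1/61) = 3430/79 + (-½ + (¼)*4)*(-1/61) = 3430/79 + (-½ + 1)*(-1/61) = 3430/79 + (½)*(-1/61) = 3430/79 - 1/122 = 418381/9638 ≈ 43.410)
V*g - 463 = 42*(418381/9638) - 463 = 8786001/4819 - 463 = 6554804/4819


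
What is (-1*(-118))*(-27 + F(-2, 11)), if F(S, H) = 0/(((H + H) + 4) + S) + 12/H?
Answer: -33630/11 ≈ -3057.3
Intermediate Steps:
F(S, H) = 12/H (F(S, H) = 0/((2*H + 4) + S) + 12/H = 0/((4 + 2*H) + S) + 12/H = 0/(4 + S + 2*H) + 12/H = 0 + 12/H = 12/H)
(-1*(-118))*(-27 + F(-2, 11)) = (-1*(-118))*(-27 + 12/11) = 118*(-27 + 12*(1/11)) = 118*(-27 + 12/11) = 118*(-285/11) = -33630/11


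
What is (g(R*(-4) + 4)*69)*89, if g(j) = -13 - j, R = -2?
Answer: -153525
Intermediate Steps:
(g(R*(-4) + 4)*69)*89 = ((-13 - (-2*(-4) + 4))*69)*89 = ((-13 - (8 + 4))*69)*89 = ((-13 - 1*12)*69)*89 = ((-13 - 12)*69)*89 = -25*69*89 = -1725*89 = -153525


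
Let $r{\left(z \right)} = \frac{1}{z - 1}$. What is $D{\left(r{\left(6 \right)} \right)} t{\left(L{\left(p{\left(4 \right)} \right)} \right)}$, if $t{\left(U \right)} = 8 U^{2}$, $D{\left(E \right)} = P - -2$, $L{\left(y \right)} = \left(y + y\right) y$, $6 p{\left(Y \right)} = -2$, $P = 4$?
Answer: $\frac{64}{27} \approx 2.3704$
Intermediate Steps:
$p{\left(Y \right)} = - \frac{1}{3}$ ($p{\left(Y \right)} = \frac{1}{6} \left(-2\right) = - \frac{1}{3}$)
$r{\left(z \right)} = \frac{1}{-1 + z}$
$L{\left(y \right)} = 2 y^{2}$ ($L{\left(y \right)} = 2 y y = 2 y^{2}$)
$D{\left(E \right)} = 6$ ($D{\left(E \right)} = 4 - -2 = 4 + 2 = 6$)
$D{\left(r{\left(6 \right)} \right)} t{\left(L{\left(p{\left(4 \right)} \right)} \right)} = 6 \cdot 8 \left(2 \left(- \frac{1}{3}\right)^{2}\right)^{2} = 6 \cdot 8 \left(2 \cdot \frac{1}{9}\right)^{2} = 6 \cdot 8 \left(\frac{2}{9}\right)^{2} = 6 \cdot 8 \cdot \frac{4}{81} = 6 \cdot \frac{32}{81} = \frac{64}{27}$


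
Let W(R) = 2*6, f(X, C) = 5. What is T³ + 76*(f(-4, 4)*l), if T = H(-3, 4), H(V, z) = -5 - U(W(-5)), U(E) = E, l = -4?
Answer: -6433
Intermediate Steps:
W(R) = 12
H(V, z) = -17 (H(V, z) = -5 - 1*12 = -5 - 12 = -17)
T = -17
T³ + 76*(f(-4, 4)*l) = (-17)³ + 76*(5*(-4)) = -4913 + 76*(-20) = -4913 - 1520 = -6433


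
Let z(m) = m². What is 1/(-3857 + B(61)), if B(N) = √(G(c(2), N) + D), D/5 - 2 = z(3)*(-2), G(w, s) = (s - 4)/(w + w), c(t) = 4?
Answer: -30856/119012175 - 2*I*√1166/119012175 ≈ -0.00025927 - 5.7384e-7*I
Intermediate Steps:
G(w, s) = (-4 + s)/(2*w) (G(w, s) = (-4 + s)/((2*w)) = (-4 + s)*(1/(2*w)) = (-4 + s)/(2*w))
D = -80 (D = 10 + 5*(3²*(-2)) = 10 + 5*(9*(-2)) = 10 + 5*(-18) = 10 - 90 = -80)
B(N) = √(-161/2 + N/8) (B(N) = √((½)*(-4 + N)/4 - 80) = √((½)*(¼)*(-4 + N) - 80) = √((-½ + N/8) - 80) = √(-161/2 + N/8))
1/(-3857 + B(61)) = 1/(-3857 + √(-1288 + 2*61)/4) = 1/(-3857 + √(-1288 + 122)/4) = 1/(-3857 + √(-1166)/4) = 1/(-3857 + (I*√1166)/4) = 1/(-3857 + I*√1166/4)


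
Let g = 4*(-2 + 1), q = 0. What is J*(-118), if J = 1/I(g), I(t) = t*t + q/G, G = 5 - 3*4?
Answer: -59/8 ≈ -7.3750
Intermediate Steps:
g = -4 (g = 4*(-1) = -4)
G = -7 (G = 5 - 12 = -7)
I(t) = t**2 (I(t) = t*t + 0/(-7) = t**2 + 0*(-1/7) = t**2 + 0 = t**2)
J = 1/16 (J = 1/((-4)**2) = 1/16 ≈ 0.062500)
J*(-118) = (1/16)*(-118) = -59/8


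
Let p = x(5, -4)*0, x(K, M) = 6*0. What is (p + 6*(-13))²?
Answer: 6084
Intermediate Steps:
x(K, M) = 0
p = 0 (p = 0*0 = 0)
(p + 6*(-13))² = (0 + 6*(-13))² = (0 - 78)² = (-78)² = 6084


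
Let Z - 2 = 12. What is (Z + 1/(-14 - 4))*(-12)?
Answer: -502/3 ≈ -167.33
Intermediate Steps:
Z = 14 (Z = 2 + 12 = 14)
(Z + 1/(-14 - 4))*(-12) = (14 + 1/(-14 - 4))*(-12) = (14 + 1/(-18))*(-12) = (14 - 1/18)*(-12) = (251/18)*(-12) = -502/3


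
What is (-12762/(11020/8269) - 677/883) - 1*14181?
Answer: -115590018787/4865330 ≈ -23758.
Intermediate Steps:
(-12762/(11020/8269) - 677/883) - 1*14181 = (-12762/(11020*(1/8269)) - 677*1/883) - 14181 = (-12762/11020/8269 - 677/883) - 14181 = (-12762*8269/11020 - 677/883) - 14181 = (-52764489/5510 - 677/883) - 14181 = -46594774057/4865330 - 14181 = -115590018787/4865330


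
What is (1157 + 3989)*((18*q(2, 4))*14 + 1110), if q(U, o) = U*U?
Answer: 10899228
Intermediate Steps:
q(U, o) = U**2
(1157 + 3989)*((18*q(2, 4))*14 + 1110) = (1157 + 3989)*((18*2**2)*14 + 1110) = 5146*((18*4)*14 + 1110) = 5146*(72*14 + 1110) = 5146*(1008 + 1110) = 5146*2118 = 10899228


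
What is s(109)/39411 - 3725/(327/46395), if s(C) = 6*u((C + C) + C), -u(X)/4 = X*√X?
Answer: -57607125/109 - 872*√327/4379 ≈ -5.2851e+5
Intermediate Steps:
u(X) = -4*X^(3/2) (u(X) = -4*X*√X = -4*X^(3/2))
s(C) = -72*√3*C^(3/2) (s(C) = 6*(-4*((C + C) + C)^(3/2)) = 6*(-4*(2*C + C)^(3/2)) = 6*(-4*3*√3*C^(3/2)) = 6*(-12*√3*C^(3/2)) = -72*√3*C^(3/2))
s(109)/39411 - 3725/(327/46395) = -72*√3*109^(3/2)/39411 - 3725/(327/46395) = -72*√3*109*√109*(1/39411) - 3725/(327*(1/46395)) = -7848*√327*(1/39411) - 3725/109/15465 = -872*√327/4379 - 3725*15465/109 = -872*√327/4379 - 57607125/109 = -57607125/109 - 872*√327/4379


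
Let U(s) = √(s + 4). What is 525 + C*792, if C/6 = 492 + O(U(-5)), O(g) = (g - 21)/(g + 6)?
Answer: 85930833/37 + 128304*I/37 ≈ 2.3225e+6 + 3467.7*I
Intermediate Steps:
U(s) = √(4 + s)
O(g) = (-21 + g)/(6 + g)
C = 2952 + 6*(-21 + I)*(6 - I)/37 (C = 6*(492 + (-21 + √(4 - 5))/(6 + √(4 - 5))) = 6*(492 + (-21 + √(-1))/(6 + √(-1))) = 6*(492 + (-21 + I)/(6 + I)) = 6*(492 + ((6 - I)/37)*(-21 + I)) = 6*(492 + (-21 + I)*(6 - I)/37) = 2952 + 6*(-21 + I)*(6 - I)/37 ≈ 2931.7 + 4.3784*I)
525 + C*792 = 525 + (108474/37 + 162*I/37)*792 = 525 + (85911408/37 + 128304*I/37) = 85930833/37 + 128304*I/37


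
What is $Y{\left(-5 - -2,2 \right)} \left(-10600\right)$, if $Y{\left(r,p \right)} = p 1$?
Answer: $-21200$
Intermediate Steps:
$Y{\left(r,p \right)} = p$
$Y{\left(-5 - -2,2 \right)} \left(-10600\right) = 2 \left(-10600\right) = -21200$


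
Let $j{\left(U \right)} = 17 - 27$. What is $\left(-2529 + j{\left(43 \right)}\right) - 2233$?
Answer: $-4772$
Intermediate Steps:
$j{\left(U \right)} = -10$
$\left(-2529 + j{\left(43 \right)}\right) - 2233 = \left(-2529 - 10\right) - 2233 = -2539 - 2233 = -4772$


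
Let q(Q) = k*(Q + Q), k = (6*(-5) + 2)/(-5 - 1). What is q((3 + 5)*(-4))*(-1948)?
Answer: 1745408/3 ≈ 5.8180e+5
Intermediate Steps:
k = 14/3 (k = (-30 + 2)/(-6) = -28*(-⅙) = 14/3 ≈ 4.6667)
q(Q) = 28*Q/3 (q(Q) = 14*(Q + Q)/3 = 14*(2*Q)/3 = 28*Q/3)
q((3 + 5)*(-4))*(-1948) = (28*((3 + 5)*(-4))/3)*(-1948) = (28*(8*(-4))/3)*(-1948) = ((28/3)*(-32))*(-1948) = -896/3*(-1948) = 1745408/3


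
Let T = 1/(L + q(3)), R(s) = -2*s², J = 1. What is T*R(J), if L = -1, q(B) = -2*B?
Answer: 2/7 ≈ 0.28571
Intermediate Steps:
T = -⅐ (T = 1/(-1 - 2*3) = 1/(-1 - 6) = 1/(-7) = -⅐ ≈ -0.14286)
T*R(J) = -(-2)*1²/7 = -(-2)/7 = -⅐*(-2) = 2/7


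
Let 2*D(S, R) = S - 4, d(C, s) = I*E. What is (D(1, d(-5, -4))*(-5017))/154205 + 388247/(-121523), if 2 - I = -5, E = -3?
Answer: -117910214597/37478908430 ≈ -3.1460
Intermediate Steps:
I = 7 (I = 2 - 1*(-5) = 2 + 5 = 7)
d(C, s) = -21 (d(C, s) = 7*(-3) = -21)
D(S, R) = -2 + S/2 (D(S, R) = (S - 4)/2 = (-4 + S)/2 = -2 + S/2)
(D(1, d(-5, -4))*(-5017))/154205 + 388247/(-121523) = ((-2 + (½)*1)*(-5017))/154205 + 388247/(-121523) = ((-2 + ½)*(-5017))*(1/154205) + 388247*(-1/121523) = -3/2*(-5017)*(1/154205) - 388247/121523 = (15051/2)*(1/154205) - 388247/121523 = 15051/308410 - 388247/121523 = -117910214597/37478908430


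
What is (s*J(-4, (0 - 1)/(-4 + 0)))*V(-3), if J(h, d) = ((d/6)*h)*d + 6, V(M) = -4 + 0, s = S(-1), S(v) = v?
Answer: 143/6 ≈ 23.833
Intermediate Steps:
s = -1
V(M) = -4
J(h, d) = 6 + h*d²/6 (J(h, d) = ((d*(⅙))*h)*d + 6 = ((d/6)*h)*d + 6 = (d*h/6)*d + 6 = h*d²/6 + 6 = 6 + h*d²/6)
(s*J(-4, (0 - 1)/(-4 + 0)))*V(-3) = -(6 + (⅙)*(-4)*((0 - 1)/(-4 + 0))²)*(-4) = -(6 + (⅙)*(-4)*(-1/(-4))²)*(-4) = -(6 + (⅙)*(-4)*(-1*(-¼))²)*(-4) = -(6 + (⅙)*(-4)*(¼)²)*(-4) = -(6 + (⅙)*(-4)*(1/16))*(-4) = -(6 - 1/24)*(-4) = -1*143/24*(-4) = -143/24*(-4) = 143/6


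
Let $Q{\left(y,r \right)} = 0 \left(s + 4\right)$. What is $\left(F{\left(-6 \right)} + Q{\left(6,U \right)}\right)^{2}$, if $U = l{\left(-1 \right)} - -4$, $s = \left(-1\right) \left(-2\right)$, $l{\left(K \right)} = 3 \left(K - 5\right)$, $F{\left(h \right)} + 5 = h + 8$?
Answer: $9$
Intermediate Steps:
$F{\left(h \right)} = 3 + h$ ($F{\left(h \right)} = -5 + \left(h + 8\right) = -5 + \left(8 + h\right) = 3 + h$)
$l{\left(K \right)} = -15 + 3 K$ ($l{\left(K \right)} = 3 \left(-5 + K\right) = -15 + 3 K$)
$s = 2$
$U = -14$ ($U = \left(-15 + 3 \left(-1\right)\right) - -4 = \left(-15 - 3\right) + 4 = -18 + 4 = -14$)
$Q{\left(y,r \right)} = 0$ ($Q{\left(y,r \right)} = 0 \left(2 + 4\right) = 0 \cdot 6 = 0$)
$\left(F{\left(-6 \right)} + Q{\left(6,U \right)}\right)^{2} = \left(\left(3 - 6\right) + 0\right)^{2} = \left(-3 + 0\right)^{2} = \left(-3\right)^{2} = 9$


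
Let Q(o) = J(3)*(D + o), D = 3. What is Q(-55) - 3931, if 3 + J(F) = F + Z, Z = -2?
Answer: -3827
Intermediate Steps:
J(F) = -5 + F (J(F) = -3 + (F - 2) = -3 + (-2 + F) = -5 + F)
Q(o) = -6 - 2*o (Q(o) = (-5 + 3)*(3 + o) = -2*(3 + o) = -6 - 2*o)
Q(-55) - 3931 = (-6 - 2*(-55)) - 3931 = (-6 + 110) - 3931 = 104 - 3931 = -3827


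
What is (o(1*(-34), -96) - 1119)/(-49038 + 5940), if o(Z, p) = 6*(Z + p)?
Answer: 633/14366 ≈ 0.044062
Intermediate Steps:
o(Z, p) = 6*Z + 6*p
(o(1*(-34), -96) - 1119)/(-49038 + 5940) = ((6*(1*(-34)) + 6*(-96)) - 1119)/(-49038 + 5940) = ((6*(-34) - 576) - 1119)/(-43098) = ((-204 - 576) - 1119)*(-1/43098) = (-780 - 1119)*(-1/43098) = -1899*(-1/43098) = 633/14366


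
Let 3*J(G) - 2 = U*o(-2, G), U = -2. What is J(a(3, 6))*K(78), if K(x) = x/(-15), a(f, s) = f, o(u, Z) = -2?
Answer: -52/5 ≈ -10.400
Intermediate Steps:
K(x) = -x/15 (K(x) = x*(-1/15) = -x/15)
J(G) = 2 (J(G) = ⅔ + (-2*(-2))/3 = ⅔ + (⅓)*4 = ⅔ + 4/3 = 2)
J(a(3, 6))*K(78) = 2*(-1/15*78) = 2*(-26/5) = -52/5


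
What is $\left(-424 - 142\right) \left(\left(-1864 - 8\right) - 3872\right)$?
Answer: $3251104$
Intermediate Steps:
$\left(-424 - 142\right) \left(\left(-1864 - 8\right) - 3872\right) = - 566 \left(\left(-1864 - 8\right) - 3872\right) = - 566 \left(-1872 - 3872\right) = \left(-566\right) \left(-5744\right) = 3251104$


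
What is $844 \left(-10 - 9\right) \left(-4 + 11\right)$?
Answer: $-112252$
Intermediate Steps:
$844 \left(-10 - 9\right) \left(-4 + 11\right) = 844 \left(\left(-19\right) 7\right) = 844 \left(-133\right) = -112252$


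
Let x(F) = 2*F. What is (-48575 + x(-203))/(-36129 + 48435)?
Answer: -16327/4102 ≈ -3.9803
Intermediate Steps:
(-48575 + x(-203))/(-36129 + 48435) = (-48575 + 2*(-203))/(-36129 + 48435) = (-48575 - 406)/12306 = -48981*1/12306 = -16327/4102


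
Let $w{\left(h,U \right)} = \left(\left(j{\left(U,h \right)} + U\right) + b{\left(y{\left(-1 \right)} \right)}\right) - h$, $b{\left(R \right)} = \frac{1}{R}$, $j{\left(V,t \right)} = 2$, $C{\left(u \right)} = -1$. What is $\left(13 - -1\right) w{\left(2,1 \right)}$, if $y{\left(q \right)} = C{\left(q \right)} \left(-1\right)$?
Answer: $28$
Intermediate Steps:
$y{\left(q \right)} = 1$ ($y{\left(q \right)} = \left(-1\right) \left(-1\right) = 1$)
$w{\left(h,U \right)} = 3 + U - h$ ($w{\left(h,U \right)} = \left(\left(2 + U\right) + 1^{-1}\right) - h = \left(\left(2 + U\right) + 1\right) - h = \left(3 + U\right) - h = 3 + U - h$)
$\left(13 - -1\right) w{\left(2,1 \right)} = \left(13 - -1\right) \left(3 + 1 - 2\right) = \left(13 + \left(-4 + 5\right)\right) \left(3 + 1 - 2\right) = \left(13 + 1\right) 2 = 14 \cdot 2 = 28$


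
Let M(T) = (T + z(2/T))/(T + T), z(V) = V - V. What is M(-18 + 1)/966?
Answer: 1/1932 ≈ 0.00051760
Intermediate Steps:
z(V) = 0
M(T) = ½ (M(T) = (T + 0)/(T + T) = T/((2*T)) = T*(1/(2*T)) = ½)
M(-18 + 1)/966 = (½)/966 = (½)*(1/966) = 1/1932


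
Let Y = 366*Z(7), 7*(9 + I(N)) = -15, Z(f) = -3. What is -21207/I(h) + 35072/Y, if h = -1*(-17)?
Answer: 26710231/14274 ≈ 1871.3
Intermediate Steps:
h = 17
I(N) = -78/7 (I(N) = -9 + (⅐)*(-15) = -9 - 15/7 = -78/7)
Y = -1098 (Y = 366*(-3) = -1098)
-21207/I(h) + 35072/Y = -21207/(-78/7) + 35072/(-1098) = -21207*(-7/78) + 35072*(-1/1098) = 49483/26 - 17536/549 = 26710231/14274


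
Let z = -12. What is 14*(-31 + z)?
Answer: -602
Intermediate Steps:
14*(-31 + z) = 14*(-31 - 12) = 14*(-43) = -602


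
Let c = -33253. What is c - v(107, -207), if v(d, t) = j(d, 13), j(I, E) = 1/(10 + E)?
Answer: -764820/23 ≈ -33253.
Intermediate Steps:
v(d, t) = 1/23 (v(d, t) = 1/(10 + 13) = 1/23)
c - v(107, -207) = -33253 - 1*1/23 = -33253 - 1/23 = -764820/23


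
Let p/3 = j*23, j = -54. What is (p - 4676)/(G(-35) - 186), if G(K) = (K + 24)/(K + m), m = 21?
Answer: 117628/2593 ≈ 45.364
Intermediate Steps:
G(K) = (24 + K)/(21 + K) (G(K) = (K + 24)/(K + 21) = (24 + K)/(21 + K))
p = -3726 (p = 3*(-54*23) = 3*(-1242) = -3726)
(p - 4676)/(G(-35) - 186) = (-3726 - 4676)/((24 - 35)/(21 - 35) - 186) = -8402/(-11/(-14) - 186) = -8402/(-1/14*(-11) - 186) = -8402/(11/14 - 186) = -8402/(-2593/14) = -8402*(-14/2593) = 117628/2593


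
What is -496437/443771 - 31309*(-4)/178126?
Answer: -16426116053/39523576573 ≈ -0.41560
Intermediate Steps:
-496437/443771 - 31309*(-4)/178126 = -496437*1/443771 + 125236*(1/178126) = -496437/443771 + 62618/89063 = -16426116053/39523576573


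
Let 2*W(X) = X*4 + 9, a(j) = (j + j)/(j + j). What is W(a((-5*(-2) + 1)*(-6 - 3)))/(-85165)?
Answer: -13/170330 ≈ -7.6322e-5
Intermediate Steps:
a(j) = 1 (a(j) = (2*j)/((2*j)) = (2*j)*(1/(2*j)) = 1)
W(X) = 9/2 + 2*X (W(X) = (X*4 + 9)/2 = (4*X + 9)/2 = (9 + 4*X)/2 = 9/2 + 2*X)
W(a((-5*(-2) + 1)*(-6 - 3)))/(-85165) = (9/2 + 2*1)/(-85165) = (9/2 + 2)*(-1/85165) = (13/2)*(-1/85165) = -13/170330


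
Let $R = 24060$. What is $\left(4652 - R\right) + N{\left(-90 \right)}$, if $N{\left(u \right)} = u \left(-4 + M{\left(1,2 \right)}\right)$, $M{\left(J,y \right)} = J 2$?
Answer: $-19228$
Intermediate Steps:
$M{\left(J,y \right)} = 2 J$
$N{\left(u \right)} = - 2 u$ ($N{\left(u \right)} = u \left(-4 + 2 \cdot 1\right) = u \left(-4 + 2\right) = u \left(-2\right) = - 2 u$)
$\left(4652 - R\right) + N{\left(-90 \right)} = \left(4652 - 24060\right) - -180 = \left(4652 - 24060\right) + 180 = -19408 + 180 = -19228$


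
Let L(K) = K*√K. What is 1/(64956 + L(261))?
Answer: 21652/1400500785 - 87*√29/466833595 ≈ 1.4457e-5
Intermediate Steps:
L(K) = K^(3/2)
1/(64956 + L(261)) = 1/(64956 + 261^(3/2)) = 1/(64956 + 783*√29)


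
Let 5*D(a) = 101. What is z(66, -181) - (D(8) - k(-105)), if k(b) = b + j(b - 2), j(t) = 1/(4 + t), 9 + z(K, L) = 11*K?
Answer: 304772/515 ≈ 591.79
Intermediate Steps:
z(K, L) = -9 + 11*K
D(a) = 101/5 (D(a) = (⅕)*101 = 101/5)
k(b) = b + 1/(2 + b) (k(b) = b + 1/(4 + (b - 2)) = b + 1/(4 + (-2 + b)) = b + 1/(2 + b))
z(66, -181) - (D(8) - k(-105)) = (-9 + 11*66) - (101/5 - (1 - 105*(2 - 105))/(2 - 105)) = (-9 + 726) - (101/5 - (1 - 105*(-103))/(-103)) = 717 - (101/5 - (-1)*(1 + 10815)/103) = 717 - (101/5 - (-1)*10816/103) = 717 - (101/5 - 1*(-10816/103)) = 717 - (101/5 + 10816/103) = 717 - 1*64483/515 = 717 - 64483/515 = 304772/515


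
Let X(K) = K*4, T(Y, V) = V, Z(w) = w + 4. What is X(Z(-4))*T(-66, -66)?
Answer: 0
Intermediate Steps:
Z(w) = 4 + w
X(K) = 4*K
X(Z(-4))*T(-66, -66) = (4*(4 - 4))*(-66) = (4*0)*(-66) = 0*(-66) = 0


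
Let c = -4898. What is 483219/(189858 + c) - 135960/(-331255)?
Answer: 37043174289/12253784960 ≈ 3.0230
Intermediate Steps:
483219/(189858 + c) - 135960/(-331255) = 483219/(189858 - 4898) - 135960/(-331255) = 483219/184960 - 135960*(-1/331255) = 483219*(1/184960) + 27192/66251 = 483219/184960 + 27192/66251 = 37043174289/12253784960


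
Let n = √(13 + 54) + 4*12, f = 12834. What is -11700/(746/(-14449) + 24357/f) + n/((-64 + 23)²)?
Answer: -52856980934232/8340686621 + √67/1681 ≈ -6337.2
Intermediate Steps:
n = 48 + √67 (n = √67 + 48 = 48 + √67 ≈ 56.185)
-11700/(746/(-14449) + 24357/f) + n/((-64 + 23)²) = -11700/(746/(-14449) + 24357/12834) + (48 + √67)/((-64 + 23)²) = -11700/(746*(-1/14449) + 24357*(1/12834)) + (48 + √67)/((-41)²) = -11700/(-746/14449 + 353/186) + (48 + √67)/1681 = -11700/4961741/2687514 + (48 + √67)*(1/1681) = -11700*2687514/4961741 + (48/1681 + √67/1681) = -31443913800/4961741 + (48/1681 + √67/1681) = -52856980934232/8340686621 + √67/1681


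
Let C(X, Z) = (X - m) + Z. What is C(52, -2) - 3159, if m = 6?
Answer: -3115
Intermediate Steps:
C(X, Z) = -6 + X + Z (C(X, Z) = (X - 1*6) + Z = (X - 6) + Z = (-6 + X) + Z = -6 + X + Z)
C(52, -2) - 3159 = (-6 + 52 - 2) - 3159 = 44 - 3159 = -3115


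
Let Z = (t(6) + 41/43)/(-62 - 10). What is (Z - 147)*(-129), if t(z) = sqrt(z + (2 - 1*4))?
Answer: 455239/24 ≈ 18968.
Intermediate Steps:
t(z) = sqrt(-2 + z) (t(z) = sqrt(z + (2 - 4)) = sqrt(z - 2) = sqrt(-2 + z))
Z = -127/3096 (Z = (sqrt(-2 + 6) + 41/43)/(-62 - 10) = (sqrt(4) + 41*(1/43))/(-72) = (2 + 41/43)*(-1/72) = (127/43)*(-1/72) = -127/3096 ≈ -0.041021)
(Z - 147)*(-129) = (-127/3096 - 147)*(-129) = -455239/3096*(-129) = 455239/24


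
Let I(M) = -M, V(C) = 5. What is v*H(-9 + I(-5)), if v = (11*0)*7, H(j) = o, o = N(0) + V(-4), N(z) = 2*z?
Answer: 0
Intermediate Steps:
o = 5 (o = 2*0 + 5 = 0 + 5 = 5)
H(j) = 5
v = 0 (v = 0*7 = 0)
v*H(-9 + I(-5)) = 0*5 = 0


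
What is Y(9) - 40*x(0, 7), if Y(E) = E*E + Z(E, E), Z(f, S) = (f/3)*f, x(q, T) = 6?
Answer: -132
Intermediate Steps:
Z(f, S) = f²/3 (Z(f, S) = (f*(⅓))*f = (f/3)*f = f²/3)
Y(E) = 4*E²/3 (Y(E) = E*E + E²/3 = E² + E²/3 = 4*E²/3)
Y(9) - 40*x(0, 7) = (4/3)*9² - 40*6 = (4/3)*81 - 240 = 108 - 240 = -132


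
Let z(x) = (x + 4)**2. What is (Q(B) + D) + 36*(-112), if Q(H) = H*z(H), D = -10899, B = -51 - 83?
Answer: -2279531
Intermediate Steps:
B = -134
z(x) = (4 + x)**2
Q(H) = H*(4 + H)**2
(Q(B) + D) + 36*(-112) = (-134*(4 - 134)**2 - 10899) + 36*(-112) = (-134*(-130)**2 - 10899) - 4032 = (-134*16900 - 10899) - 4032 = (-2264600 - 10899) - 4032 = -2275499 - 4032 = -2279531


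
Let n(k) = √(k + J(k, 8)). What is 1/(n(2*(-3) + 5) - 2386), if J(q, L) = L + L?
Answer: -2386/5692981 - √15/5692981 ≈ -0.00041979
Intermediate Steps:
J(q, L) = 2*L
n(k) = √(16 + k) (n(k) = √(k + 2*8) = √(k + 16) = √(16 + k))
1/(n(2*(-3) + 5) - 2386) = 1/(√(16 + (2*(-3) + 5)) - 2386) = 1/(√(16 + (-6 + 5)) - 2386) = 1/(√(16 - 1) - 2386) = 1/(√15 - 2386) = 1/(-2386 + √15)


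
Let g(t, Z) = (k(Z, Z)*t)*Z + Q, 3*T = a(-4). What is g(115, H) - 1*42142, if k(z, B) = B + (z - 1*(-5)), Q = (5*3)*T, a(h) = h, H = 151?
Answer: 5288893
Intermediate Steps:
T = -4/3 (T = (⅓)*(-4) = -4/3 ≈ -1.3333)
Q = -20 (Q = (5*3)*(-4/3) = 15*(-4/3) = -20)
k(z, B) = 5 + B + z (k(z, B) = B + (z + 5) = B + (5 + z) = 5 + B + z)
g(t, Z) = -20 + Z*t*(5 + 2*Z) (g(t, Z) = ((5 + Z + Z)*t)*Z - 20 = ((5 + 2*Z)*t)*Z - 20 = (t*(5 + 2*Z))*Z - 20 = Z*t*(5 + 2*Z) - 20 = -20 + Z*t*(5 + 2*Z))
g(115, H) - 1*42142 = (-20 + 151*115*(5 + 2*151)) - 1*42142 = (-20 + 151*115*(5 + 302)) - 42142 = (-20 + 151*115*307) - 42142 = (-20 + 5331055) - 42142 = 5331035 - 42142 = 5288893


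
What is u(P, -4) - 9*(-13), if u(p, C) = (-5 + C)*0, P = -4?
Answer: 117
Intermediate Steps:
u(p, C) = 0
u(P, -4) - 9*(-13) = 0 - 9*(-13) = 0 + 117 = 117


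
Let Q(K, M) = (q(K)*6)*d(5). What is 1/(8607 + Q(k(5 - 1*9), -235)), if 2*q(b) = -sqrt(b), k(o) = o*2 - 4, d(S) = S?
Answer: 2869/24694383 + 10*I*sqrt(3)/24694383 ≈ 0.00011618 + 7.014e-7*I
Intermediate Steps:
k(o) = -4 + 2*o (k(o) = 2*o - 4 = -4 + 2*o)
q(b) = -sqrt(b)/2 (q(b) = (-sqrt(b))/2 = -sqrt(b)/2)
Q(K, M) = -15*sqrt(K) (Q(K, M) = (-sqrt(K)/2*6)*5 = -3*sqrt(K)*5 = -15*sqrt(K))
1/(8607 + Q(k(5 - 1*9), -235)) = 1/(8607 - 15*sqrt(-4 + 2*(5 - 1*9))) = 1/(8607 - 15*sqrt(-4 + 2*(5 - 9))) = 1/(8607 - 15*sqrt(-4 + 2*(-4))) = 1/(8607 - 15*sqrt(-4 - 8)) = 1/(8607 - 30*I*sqrt(3))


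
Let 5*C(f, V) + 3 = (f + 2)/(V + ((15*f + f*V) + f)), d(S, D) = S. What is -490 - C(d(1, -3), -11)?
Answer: -4893/10 ≈ -489.30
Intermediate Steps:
C(f, V) = -3/5 + (2 + f)/(5*(V + 16*f + V*f)) (C(f, V) = -3/5 + ((f + 2)/(V + ((15*f + f*V) + f)))/5 = -3/5 + ((2 + f)/(V + ((15*f + V*f) + f)))/5 = -3/5 + ((2 + f)/(V + (16*f + V*f)))/5 = -3/5 + ((2 + f)/(V + 16*f + V*f))/5 = -3/5 + (2 + f)/(5*(V + 16*f + V*f)))
-490 - C(d(1, -3), -11) = -490 - (2 - 47*1 - 3*(-11) - 3*(-11)*1)/(5*(-11 + 16*1 - 11*1)) = -490 - (2 - 47 + 33 + 33)/(5*(-11 + 16 - 11)) = -490 - 21/(5*(-6)) = -490 - (-1)*21/(5*6) = -490 - 1*(-7/10) = -490 + 7/10 = -4893/10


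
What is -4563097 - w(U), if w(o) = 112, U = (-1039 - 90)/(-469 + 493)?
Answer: -4563209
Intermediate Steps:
U = -1129/24 ≈ -47.042
-4563097 - w(U) = -4563097 - 1*112 = -4563097 - 112 = -4563209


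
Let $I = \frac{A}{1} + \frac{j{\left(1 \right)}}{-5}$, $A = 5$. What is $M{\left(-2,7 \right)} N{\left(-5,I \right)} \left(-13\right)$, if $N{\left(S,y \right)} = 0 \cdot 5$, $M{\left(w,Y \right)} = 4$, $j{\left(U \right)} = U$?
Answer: $0$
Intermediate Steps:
$I = \frac{24}{5}$ ($I = \frac{5}{1} + 1 \frac{1}{-5} = 5 \cdot 1 + 1 \left(- \frac{1}{5}\right) = 5 - \frac{1}{5} = \frac{24}{5} \approx 4.8$)
$N{\left(S,y \right)} = 0$
$M{\left(-2,7 \right)} N{\left(-5,I \right)} \left(-13\right) = 4 \cdot 0 \left(-13\right) = 0 \left(-13\right) = 0$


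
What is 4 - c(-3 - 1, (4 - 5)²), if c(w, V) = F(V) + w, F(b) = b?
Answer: 7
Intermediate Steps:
c(w, V) = V + w
4 - c(-3 - 1, (4 - 5)²) = 4 - ((4 - 5)² + (-3 - 1)) = 4 - ((-1)² - 4) = 4 - (1 - 4) = 4 - 1*(-3) = 4 + 3 = 7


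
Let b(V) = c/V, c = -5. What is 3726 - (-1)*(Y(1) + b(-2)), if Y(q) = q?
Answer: 7459/2 ≈ 3729.5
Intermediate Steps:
b(V) = -5/V
3726 - (-1)*(Y(1) + b(-2)) = 3726 - (-1)*(1 - 5/(-2)) = 3726 - (-1)*(1 - 5*(-1/2)) = 3726 - (-1)*(1 + 5/2) = 3726 - (-1)*7/2 = 3726 - 1*(-7/2) = 3726 + 7/2 = 7459/2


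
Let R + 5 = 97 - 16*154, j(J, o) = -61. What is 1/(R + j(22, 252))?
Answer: -1/2433 ≈ -0.00041102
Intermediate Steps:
R = -2372 (R = -5 + (97 - 16*154) = -5 + (97 - 2464) = -5 - 2367 = -2372)
1/(R + j(22, 252)) = 1/(-2372 - 61) = 1/(-2433) = -1/2433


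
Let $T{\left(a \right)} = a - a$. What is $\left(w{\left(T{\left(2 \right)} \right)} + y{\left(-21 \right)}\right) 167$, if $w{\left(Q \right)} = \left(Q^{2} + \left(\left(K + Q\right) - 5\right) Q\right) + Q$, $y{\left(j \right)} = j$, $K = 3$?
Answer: $-3507$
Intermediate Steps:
$T{\left(a \right)} = 0$
$w{\left(Q \right)} = Q + Q^{2} + Q \left(-2 + Q\right)$ ($w{\left(Q \right)} = \left(Q^{2} + \left(\left(3 + Q\right) - 5\right) Q\right) + Q = \left(Q^{2} + \left(-2 + Q\right) Q\right) + Q = \left(Q^{2} + Q \left(-2 + Q\right)\right) + Q = Q + Q^{2} + Q \left(-2 + Q\right)$)
$\left(w{\left(T{\left(2 \right)} \right)} + y{\left(-21 \right)}\right) 167 = \left(0 \left(-1 + 2 \cdot 0\right) - 21\right) 167 = \left(0 \left(-1 + 0\right) - 21\right) 167 = \left(0 \left(-1\right) - 21\right) 167 = \left(0 - 21\right) 167 = \left(-21\right) 167 = -3507$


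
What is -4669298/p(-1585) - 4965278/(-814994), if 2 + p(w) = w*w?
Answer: 4334217869391/1023723335831 ≈ 4.2338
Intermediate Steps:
p(w) = -2 + w² (p(w) = -2 + w*w = -2 + w²)
-4669298/p(-1585) - 4965278/(-814994) = -4669298/(-2 + (-1585)²) - 4965278/(-814994) = -4669298/(-2 + 2512225) - 4965278*(-1/814994) = -4669298/2512223 + 2482639/407497 = 4334217869391/1023723335831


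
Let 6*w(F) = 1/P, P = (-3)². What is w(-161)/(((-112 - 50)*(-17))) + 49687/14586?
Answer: 6585799/1933308 ≈ 3.4065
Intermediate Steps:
P = 9
w(F) = 1/54 (w(F) = (⅙)/9 = (⅙)*(⅑) = 1/54)
w(-161)/(((-112 - 50)*(-17))) + 49687/14586 = 1/(54*(((-112 - 50)*(-17)))) + 49687/14586 = 1/(54*((-162*(-17)))) + 49687*(1/14586) = (1/54)/2754 + 4517/1326 = (1/54)*(1/2754) + 4517/1326 = 1/148716 + 4517/1326 = 6585799/1933308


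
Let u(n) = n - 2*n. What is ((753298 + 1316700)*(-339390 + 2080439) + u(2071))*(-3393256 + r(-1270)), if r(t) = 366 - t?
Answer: -12223289764439336220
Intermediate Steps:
u(n) = -n
((753298 + 1316700)*(-339390 + 2080439) + u(2071))*(-3393256 + r(-1270)) = ((753298 + 1316700)*(-339390 + 2080439) - 1*2071)*(-3393256 + (366 - 1*(-1270))) = (2069998*1741049 - 2071)*(-3393256 + (366 + 1270)) = (3603967947902 - 2071)*(-3393256 + 1636) = 3603967945831*(-3391620) = -12223289764439336220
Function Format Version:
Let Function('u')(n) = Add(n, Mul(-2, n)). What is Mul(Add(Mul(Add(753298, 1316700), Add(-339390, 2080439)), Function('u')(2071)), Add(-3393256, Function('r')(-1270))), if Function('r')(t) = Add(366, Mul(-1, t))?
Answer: -12223289764439336220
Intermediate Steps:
Function('u')(n) = Mul(-1, n)
Mul(Add(Mul(Add(753298, 1316700), Add(-339390, 2080439)), Function('u')(2071)), Add(-3393256, Function('r')(-1270))) = Mul(Add(Mul(Add(753298, 1316700), Add(-339390, 2080439)), Mul(-1, 2071)), Add(-3393256, Add(366, Mul(-1, -1270)))) = Mul(Add(Mul(2069998, 1741049), -2071), Add(-3393256, Add(366, 1270))) = Mul(Add(3603967947902, -2071), Add(-3393256, 1636)) = Mul(3603967945831, -3391620) = -12223289764439336220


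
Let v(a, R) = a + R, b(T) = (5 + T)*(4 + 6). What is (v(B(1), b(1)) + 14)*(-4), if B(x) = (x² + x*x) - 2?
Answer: -296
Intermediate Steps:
b(T) = 50 + 10*T (b(T) = (5 + T)*10 = 50 + 10*T)
B(x) = -2 + 2*x² (B(x) = (x² + x²) - 2 = 2*x² - 2 = -2 + 2*x²)
v(a, R) = R + a
(v(B(1), b(1)) + 14)*(-4) = (((50 + 10*1) + (-2 + 2*1²)) + 14)*(-4) = (((50 + 10) + (-2 + 2*1)) + 14)*(-4) = ((60 + (-2 + 2)) + 14)*(-4) = ((60 + 0) + 14)*(-4) = (60 + 14)*(-4) = 74*(-4) = -296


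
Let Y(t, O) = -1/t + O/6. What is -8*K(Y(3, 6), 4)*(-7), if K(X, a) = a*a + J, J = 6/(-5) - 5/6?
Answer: 11732/15 ≈ 782.13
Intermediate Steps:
Y(t, O) = -1/t + O/6 (Y(t, O) = -1/t + O*(⅙) = -1/t + O/6)
J = -61/30 (J = 6*(-⅕) - 5*⅙ = -6/5 - ⅚ = -61/30 ≈ -2.0333)
K(X, a) = -61/30 + a² (K(X, a) = a*a - 61/30 = a² - 61/30 = -61/30 + a²)
-8*K(Y(3, 6), 4)*(-7) = -8*(-61/30 + 4²)*(-7) = -8*(-61/30 + 16)*(-7) = -8*419/30*(-7) = -1676/15*(-7) = 11732/15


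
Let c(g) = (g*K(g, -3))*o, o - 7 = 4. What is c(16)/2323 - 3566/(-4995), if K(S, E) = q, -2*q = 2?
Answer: 7404698/11603385 ≈ 0.63815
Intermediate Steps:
q = -1 (q = -½*2 = -1)
K(S, E) = -1
o = 11 (o = 7 + 4 = 11)
c(g) = -11*g (c(g) = (g*(-1))*11 = -g*11 = -11*g)
c(16)/2323 - 3566/(-4995) = -11*16/2323 - 3566/(-4995) = -176*1/2323 - 3566*(-1/4995) = -176/2323 + 3566/4995 = 7404698/11603385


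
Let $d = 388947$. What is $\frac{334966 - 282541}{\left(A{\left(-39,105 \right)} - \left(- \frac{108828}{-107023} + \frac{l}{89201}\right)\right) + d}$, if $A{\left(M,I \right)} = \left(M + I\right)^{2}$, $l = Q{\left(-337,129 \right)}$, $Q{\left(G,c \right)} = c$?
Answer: $\frac{3404614529325}{25542043705642} \approx 0.13329$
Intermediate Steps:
$l = 129$
$A{\left(M,I \right)} = \left(I + M\right)^{2}$
$\frac{334966 - 282541}{\left(A{\left(-39,105 \right)} - \left(- \frac{108828}{-107023} + \frac{l}{89201}\right)\right) + d} = \frac{334966 - 282541}{\left(\left(105 - 39\right)^{2} - \left(- \frac{108828}{-107023} + \frac{129}{89201}\right)\right) + 388947} = \frac{52425}{\left(66^{2} - \left(\left(-108828\right) \left(- \frac{1}{107023}\right) + 129 \cdot \frac{1}{89201}\right)\right) + 388947} = \frac{52425}{\left(4356 - \left(\frac{108828}{107023} + \frac{129}{89201}\right)\right) + 388947} = \frac{52425}{\left(4356 - \frac{198395355}{194827727}\right) + 388947} = \frac{52425}{\frac{848471183457}{194827727} + 388947} = \frac{52425}{\frac{76626131116926}{194827727}} = 52425 \cdot \frac{194827727}{76626131116926} = \frac{3404614529325}{25542043705642}$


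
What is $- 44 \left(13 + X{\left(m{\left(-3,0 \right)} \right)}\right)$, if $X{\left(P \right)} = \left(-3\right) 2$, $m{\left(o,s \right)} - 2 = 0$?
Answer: $-308$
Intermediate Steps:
$m{\left(o,s \right)} = 2$ ($m{\left(o,s \right)} = 2 + 0 = 2$)
$X{\left(P \right)} = -6$
$- 44 \left(13 + X{\left(m{\left(-3,0 \right)} \right)}\right) = - 44 \left(13 - 6\right) = \left(-44\right) 7 = -308$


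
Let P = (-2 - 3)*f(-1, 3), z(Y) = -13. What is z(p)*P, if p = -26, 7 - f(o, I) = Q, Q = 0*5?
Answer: 455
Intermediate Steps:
Q = 0
f(o, I) = 7 (f(o, I) = 7 - 1*0 = 7 + 0 = 7)
P = -35 (P = (-2 - 3)*7 = -5*7 = -35)
z(p)*P = -13*(-35) = 455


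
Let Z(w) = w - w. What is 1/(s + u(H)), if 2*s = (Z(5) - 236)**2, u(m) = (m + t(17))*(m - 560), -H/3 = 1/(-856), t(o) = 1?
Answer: 732736/19993464465 ≈ 3.6649e-5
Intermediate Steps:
H = 3/856 (H = -3/(-856) = -3*(-1/856) = 3/856 ≈ 0.0035047)
Z(w) = 0
u(m) = (1 + m)*(-560 + m) (u(m) = (m + 1)*(m - 560) = (1 + m)*(-560 + m))
s = 27848 (s = (0 - 236)**2/2 = (1/2)*(-236)**2 = (1/2)*55696 = 27848)
1/(s + u(H)) = 1/(27848 + (-560 + (3/856)**2 - 559*3/856)) = 1/(27848 + (-560 + 9/732736 - 1677/856)) = 1/(27848 - 411767663/732736) = 1/(19993464465/732736) = 732736/19993464465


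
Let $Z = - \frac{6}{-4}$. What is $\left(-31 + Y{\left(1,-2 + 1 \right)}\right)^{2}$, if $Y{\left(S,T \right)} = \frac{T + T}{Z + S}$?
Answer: $\frac{25281}{25} \approx 1011.2$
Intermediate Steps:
$Z = \frac{3}{2}$ ($Z = \left(-6\right) \left(- \frac{1}{4}\right) = \frac{3}{2} \approx 1.5$)
$Y{\left(S,T \right)} = \frac{2 T}{\frac{3}{2} + S}$ ($Y{\left(S,T \right)} = \frac{T + T}{\frac{3}{2} + S} = \frac{2 T}{\frac{3}{2} + S}$)
$\left(-31 + Y{\left(1,-2 + 1 \right)}\right)^{2} = \left(-31 + \frac{4 \left(-2 + 1\right)}{3 + 2 \cdot 1}\right)^{2} = \left(-31 + 4 \left(-1\right) \frac{1}{3 + 2}\right)^{2} = \left(-31 + 4 \left(-1\right) \frac{1}{5}\right)^{2} = \left(-31 - \frac{4}{5}\right)^{2} = \left(- \frac{159}{5}\right)^{2} = \frac{25281}{25}$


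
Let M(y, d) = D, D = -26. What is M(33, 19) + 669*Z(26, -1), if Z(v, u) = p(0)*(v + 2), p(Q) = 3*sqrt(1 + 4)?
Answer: -26 + 56196*sqrt(5) ≈ 1.2563e+5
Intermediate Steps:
M(y, d) = -26
p(Q) = 3*sqrt(5)
Z(v, u) = 3*sqrt(5)*(2 + v) (Z(v, u) = (3*sqrt(5))*(v + 2) = (3*sqrt(5))*(2 + v) = 3*sqrt(5)*(2 + v))
M(33, 19) + 669*Z(26, -1) = -26 + 669*(3*sqrt(5)*(2 + 26)) = -26 + 669*(3*sqrt(5)*28) = -26 + 669*(84*sqrt(5)) = -26 + 56196*sqrt(5)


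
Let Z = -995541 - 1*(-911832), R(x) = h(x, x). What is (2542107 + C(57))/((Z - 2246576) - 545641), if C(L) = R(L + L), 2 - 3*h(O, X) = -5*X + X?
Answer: -7626779/8627778 ≈ -0.88398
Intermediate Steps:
h(O, X) = 2/3 + 4*X/3 (h(O, X) = 2/3 - (-5*X + X)/3 = 2/3 - (-4)*X/3 = 2/3 + 4*X/3)
R(x) = 2/3 + 4*x/3
C(L) = 2/3 + 8*L/3 (C(L) = 2/3 + 4*(L + L)/3 = 2/3 + 4*(2*L)/3 = 2/3 + 8*L/3)
Z = -83709 (Z = -995541 + 911832 = -83709)
(2542107 + C(57))/((Z - 2246576) - 545641) = (2542107 + (2/3 + (8/3)*57))/((-83709 - 2246576) - 545641) = (2542107 + (2/3 + 152))/(-2330285 - 545641) = (2542107 + 458/3)/(-2875926) = (7626779/3)*(-1/2875926) = -7626779/8627778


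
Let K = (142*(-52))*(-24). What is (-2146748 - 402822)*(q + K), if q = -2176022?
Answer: 5096095813420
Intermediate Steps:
K = 177216 (K = -7384*(-24) = 177216)
(-2146748 - 402822)*(q + K) = (-2146748 - 402822)*(-2176022 + 177216) = -2549570*(-1998806) = 5096095813420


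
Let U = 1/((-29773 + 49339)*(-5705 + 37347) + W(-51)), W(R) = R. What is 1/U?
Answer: 619107321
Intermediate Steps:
U = 1/619107321 (U = 1/((-29773 + 49339)*(-5705 + 37347) - 51) = 1/(19566*31642 - 51) = 1/(619107372 - 51) = 1/619107321 ≈ 1.6152e-9)
1/U = 1/(1/619107321) = 619107321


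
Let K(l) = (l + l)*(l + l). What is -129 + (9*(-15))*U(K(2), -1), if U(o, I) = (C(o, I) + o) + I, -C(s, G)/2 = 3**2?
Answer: 276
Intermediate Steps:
C(s, G) = -18 (C(s, G) = -2*3**2 = -2*9 = -18)
K(l) = 4*l**2 (K(l) = (2*l)*(2*l) = 4*l**2)
U(o, I) = -18 + I + o (U(o, I) = (-18 + o) + I = -18 + I + o)
-129 + (9*(-15))*U(K(2), -1) = -129 + (9*(-15))*(-18 - 1 + 4*2**2) = -129 - 135*(-18 - 1 + 4*4) = -129 - 135*(-18 - 1 + 16) = -129 - 135*(-3) = -129 + 405 = 276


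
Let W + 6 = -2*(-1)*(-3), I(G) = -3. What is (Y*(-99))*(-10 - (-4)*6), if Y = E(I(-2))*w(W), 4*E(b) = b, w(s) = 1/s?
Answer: -693/8 ≈ -86.625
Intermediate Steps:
W = -12 (W = -6 - 2*(-1)*(-3) = -6 + 2*(-3) = -6 - 6 = -12)
E(b) = b/4
Y = 1/16 (Y = ((¼)*(-3))/(-12) = -¾*(-1/12) = 1/16 ≈ 0.062500)
(Y*(-99))*(-10 - (-4)*6) = ((1/16)*(-99))*(-10 - (-4)*6) = -99*(-10 - 1*(-24))/16 = -99*(-10 + 24)/16 = -99/16*14 = -693/8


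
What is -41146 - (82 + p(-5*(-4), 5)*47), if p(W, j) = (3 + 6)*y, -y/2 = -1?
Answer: -42074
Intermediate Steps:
y = 2 (y = -2*(-1) = 2)
p(W, j) = 18 (p(W, j) = (3 + 6)*2 = 9*2 = 18)
-41146 - (82 + p(-5*(-4), 5)*47) = -41146 - (82 + 18*47) = -41146 - (82 + 846) = -41146 - 1*928 = -41146 - 928 = -42074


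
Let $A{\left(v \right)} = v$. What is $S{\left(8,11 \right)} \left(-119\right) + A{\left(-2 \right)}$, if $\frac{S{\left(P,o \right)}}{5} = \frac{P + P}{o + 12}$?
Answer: $- \frac{9566}{23} \approx -415.91$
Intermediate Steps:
$S{\left(P,o \right)} = \frac{10 P}{12 + o}$ ($S{\left(P,o \right)} = 5 \frac{P + P}{o + 12} = 5 \frac{2 P}{12 + o} = \frac{10 P}{12 + o}$)
$S{\left(8,11 \right)} \left(-119\right) + A{\left(-2 \right)} = 10 \cdot 8 \frac{1}{12 + 11} \left(-119\right) - 2 = 10 \cdot 8 \cdot \frac{1}{23} \left(-119\right) - 2 = \frac{80}{23} \left(-119\right) - 2 = - \frac{9520}{23} - 2 = - \frac{9566}{23}$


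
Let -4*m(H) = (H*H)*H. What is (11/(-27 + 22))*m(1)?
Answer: 11/20 ≈ 0.55000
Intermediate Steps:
m(H) = -H**3/4 (m(H) = -H*H*H/4 = -H**2*H/4 = -H**3/4)
(11/(-27 + 22))*m(1) = (11/(-27 + 22))*(-1/4*1**3) = (11/(-5))*(-1/4*1) = (11*(-1/5))*(-1/4) = -11/5*(-1/4) = 11/20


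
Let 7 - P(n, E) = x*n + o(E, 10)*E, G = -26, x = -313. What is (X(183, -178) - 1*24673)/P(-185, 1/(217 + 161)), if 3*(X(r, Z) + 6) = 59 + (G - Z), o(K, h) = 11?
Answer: 9302076/21885455 ≈ 0.42503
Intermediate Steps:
P(n, E) = 7 - 11*E + 313*n (P(n, E) = 7 - (-313*n + 11*E) = 7 + (-11*E + 313*n) = 7 - 11*E + 313*n)
X(r, Z) = 5 - Z/3 (X(r, Z) = -6 + (59 + (-26 - Z))/3 = -6 + (33 - Z)/3 = -6 + (11 - Z/3) = 5 - Z/3)
(X(183, -178) - 1*24673)/P(-185, 1/(217 + 161)) = ((5 - ⅓*(-178)) - 1*24673)/(7 - 11/(217 + 161) + 313*(-185)) = ((5 + 178/3) - 24673)/(7 - 11/378 - 57905) = (193/3 - 24673)/(7 - 11*1/378 - 57905) = -73826/(3*(7 - 11/378 - 57905)) = -73826/(3*(-21885455/378)) = -73826/3*(-378/21885455) = 9302076/21885455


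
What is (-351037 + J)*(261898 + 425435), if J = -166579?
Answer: -355774558128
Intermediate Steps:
(-351037 + J)*(261898 + 425435) = (-351037 - 166579)*(261898 + 425435) = -517616*687333 = -355774558128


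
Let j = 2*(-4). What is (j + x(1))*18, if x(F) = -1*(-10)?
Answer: 36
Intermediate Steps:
x(F) = 10
j = -8
(j + x(1))*18 = (-8 + 10)*18 = 2*18 = 36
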